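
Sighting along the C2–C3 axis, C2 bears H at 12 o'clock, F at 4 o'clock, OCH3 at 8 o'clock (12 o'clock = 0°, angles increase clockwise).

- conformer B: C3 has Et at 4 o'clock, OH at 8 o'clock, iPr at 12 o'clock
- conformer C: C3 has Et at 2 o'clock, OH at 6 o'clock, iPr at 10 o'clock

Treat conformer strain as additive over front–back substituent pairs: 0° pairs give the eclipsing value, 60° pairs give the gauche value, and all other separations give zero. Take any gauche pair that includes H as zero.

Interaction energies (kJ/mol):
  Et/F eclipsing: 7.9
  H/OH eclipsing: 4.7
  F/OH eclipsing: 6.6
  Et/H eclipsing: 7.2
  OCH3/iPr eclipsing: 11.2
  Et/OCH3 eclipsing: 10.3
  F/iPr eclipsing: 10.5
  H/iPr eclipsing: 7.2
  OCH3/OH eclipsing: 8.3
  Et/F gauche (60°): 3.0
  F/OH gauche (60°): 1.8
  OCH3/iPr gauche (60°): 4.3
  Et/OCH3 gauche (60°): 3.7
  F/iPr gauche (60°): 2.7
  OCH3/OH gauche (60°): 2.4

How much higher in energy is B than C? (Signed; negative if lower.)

B (eclipsed): H(0°)/iPr(0°) eclipsed 7.2; F(120°)/Et(120°) eclipsed 7.9; OCH3(240°)/OH(240°) eclipsed 8.3 → 23.4 kJ/mol.
C (staggered): F(120°)/Et(60°) gauche 3.0; F(120°)/OH(180°) gauche 1.8; OCH3(240°)/OH(180°) gauche 2.4; OCH3(240°)/iPr(300°) gauche 4.3 → 11.5 kJ/mol.
E(B) − E(C) = 23.4 − 11.5 = +11.9 kJ/mol.

+11.9 kJ/mol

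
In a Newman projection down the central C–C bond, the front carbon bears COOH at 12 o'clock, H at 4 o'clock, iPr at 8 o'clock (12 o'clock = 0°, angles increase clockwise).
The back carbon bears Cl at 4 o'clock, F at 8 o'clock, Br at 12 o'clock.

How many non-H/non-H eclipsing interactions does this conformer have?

Non-H eclipsing pairs: COOH(0°)/Br(0°); iPr(240°)/F(240°) — 2 interactions.

2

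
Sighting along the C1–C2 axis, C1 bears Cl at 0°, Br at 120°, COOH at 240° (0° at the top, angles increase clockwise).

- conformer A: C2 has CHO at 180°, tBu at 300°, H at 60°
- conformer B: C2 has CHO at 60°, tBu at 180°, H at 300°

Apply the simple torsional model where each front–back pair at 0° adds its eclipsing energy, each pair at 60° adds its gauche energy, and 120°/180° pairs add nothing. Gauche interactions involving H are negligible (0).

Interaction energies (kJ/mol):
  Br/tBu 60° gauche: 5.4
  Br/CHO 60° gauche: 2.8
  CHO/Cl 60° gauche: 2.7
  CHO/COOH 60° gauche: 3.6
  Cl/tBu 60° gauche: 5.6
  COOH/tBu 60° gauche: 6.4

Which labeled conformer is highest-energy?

A is staggered. Cl at 0° is gauche with tBu at 300° (5.6); Br at 120° is gauche with CHO at 180° (2.8); COOH at 240° is gauche with CHO at 180° (3.6); COOH at 240° is gauche with tBu at 300° (6.4). Total 18.4 kJ/mol.
B is staggered. Cl at 0° is gauche with CHO at 60° (2.7); Br at 120° is gauche with CHO at 60° (2.8); Br at 120° is gauche with tBu at 180° (5.4); COOH at 240° is gauche with tBu at 180° (6.4). Total 17.3 kJ/mol.
A has the highest total (18.4 kJ/mol).

A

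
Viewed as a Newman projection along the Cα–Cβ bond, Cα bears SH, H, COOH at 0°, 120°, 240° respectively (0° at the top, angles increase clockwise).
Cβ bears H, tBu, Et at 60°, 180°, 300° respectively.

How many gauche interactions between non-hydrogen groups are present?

3

Non-H gauche pairs: SH(0°)/Et(300°); COOH(240°)/tBu(180°); COOH(240°)/Et(300°) — 3 interactions.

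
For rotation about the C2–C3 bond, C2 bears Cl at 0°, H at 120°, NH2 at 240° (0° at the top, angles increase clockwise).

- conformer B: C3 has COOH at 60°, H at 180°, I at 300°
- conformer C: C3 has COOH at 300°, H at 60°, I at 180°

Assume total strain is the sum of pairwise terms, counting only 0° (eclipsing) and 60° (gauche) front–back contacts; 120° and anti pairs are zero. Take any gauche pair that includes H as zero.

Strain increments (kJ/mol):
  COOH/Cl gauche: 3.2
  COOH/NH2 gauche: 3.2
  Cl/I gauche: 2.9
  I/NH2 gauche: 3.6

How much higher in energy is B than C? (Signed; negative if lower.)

B (staggered): Cl(0°)/COOH(60°) gauche 3.2; Cl(0°)/I(300°) gauche 2.9; NH2(240°)/I(300°) gauche 3.6 → 9.7 kJ/mol.
C (staggered): Cl(0°)/COOH(300°) gauche 3.2; NH2(240°)/COOH(300°) gauche 3.2; NH2(240°)/I(180°) gauche 3.6 → 10.0 kJ/mol.
E(B) − E(C) = 9.7 − 10.0 = -0.3 kJ/mol.

-0.3 kJ/mol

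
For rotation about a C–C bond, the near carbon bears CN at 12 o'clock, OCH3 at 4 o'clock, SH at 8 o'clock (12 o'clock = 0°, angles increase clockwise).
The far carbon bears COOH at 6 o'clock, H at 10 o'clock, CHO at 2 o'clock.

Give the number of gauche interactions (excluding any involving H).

4

Non-H gauche pairs: CN(0°)/CHO(60°); OCH3(120°)/COOH(180°); OCH3(120°)/CHO(60°); SH(240°)/COOH(180°) — 4 interactions.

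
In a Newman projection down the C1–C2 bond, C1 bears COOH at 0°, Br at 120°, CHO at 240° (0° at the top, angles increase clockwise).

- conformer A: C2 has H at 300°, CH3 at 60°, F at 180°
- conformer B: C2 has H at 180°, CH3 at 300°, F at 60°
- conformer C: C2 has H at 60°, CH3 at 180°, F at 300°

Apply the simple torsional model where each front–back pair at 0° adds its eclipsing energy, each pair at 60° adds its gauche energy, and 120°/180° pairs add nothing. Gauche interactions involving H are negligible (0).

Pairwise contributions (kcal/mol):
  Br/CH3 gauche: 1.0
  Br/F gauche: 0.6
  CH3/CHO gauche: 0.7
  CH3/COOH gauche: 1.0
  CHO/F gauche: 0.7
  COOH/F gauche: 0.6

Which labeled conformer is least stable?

A (staggered): COOH(0°)/CH3(60°) gauche 1.0; Br(120°)/CH3(60°) gauche 1.0; Br(120°)/F(180°) gauche 0.6; CHO(240°)/F(180°) gauche 0.7 → 3.3 kcal/mol.
B (staggered): COOH(0°)/CH3(300°) gauche 1.0; COOH(0°)/F(60°) gauche 0.6; Br(120°)/F(60°) gauche 0.6; CHO(240°)/CH3(300°) gauche 0.7 → 2.9 kcal/mol.
C (staggered): COOH(0°)/F(300°) gauche 0.6; Br(120°)/CH3(180°) gauche 1.0; CHO(240°)/CH3(180°) gauche 0.7; CHO(240°)/F(300°) gauche 0.7 → 3.0 kcal/mol.
A has the highest total (3.3 kcal/mol).

A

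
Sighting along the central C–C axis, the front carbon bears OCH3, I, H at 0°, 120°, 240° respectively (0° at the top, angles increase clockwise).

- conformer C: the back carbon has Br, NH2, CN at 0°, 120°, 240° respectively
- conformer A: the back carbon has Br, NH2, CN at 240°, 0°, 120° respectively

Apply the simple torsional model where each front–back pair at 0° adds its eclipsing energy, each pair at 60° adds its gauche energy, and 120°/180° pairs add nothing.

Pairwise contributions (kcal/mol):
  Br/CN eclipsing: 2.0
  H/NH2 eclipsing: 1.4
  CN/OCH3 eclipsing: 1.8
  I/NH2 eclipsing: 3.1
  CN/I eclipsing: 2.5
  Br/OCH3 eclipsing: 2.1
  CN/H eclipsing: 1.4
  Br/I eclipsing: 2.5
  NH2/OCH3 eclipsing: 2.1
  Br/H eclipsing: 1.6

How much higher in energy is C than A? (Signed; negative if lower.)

C (eclipsed): OCH3(0°)/Br(0°) eclipsed 2.1; I(120°)/NH2(120°) eclipsed 3.1; H(240°)/CN(240°) eclipsed 1.4 → 6.6 kcal/mol.
A (eclipsed): OCH3(0°)/NH2(0°) eclipsed 2.1; I(120°)/CN(120°) eclipsed 2.5; H(240°)/Br(240°) eclipsed 1.6 → 6.2 kcal/mol.
E(C) − E(A) = 6.6 − 6.2 = +0.4 kcal/mol.

+0.4 kcal/mol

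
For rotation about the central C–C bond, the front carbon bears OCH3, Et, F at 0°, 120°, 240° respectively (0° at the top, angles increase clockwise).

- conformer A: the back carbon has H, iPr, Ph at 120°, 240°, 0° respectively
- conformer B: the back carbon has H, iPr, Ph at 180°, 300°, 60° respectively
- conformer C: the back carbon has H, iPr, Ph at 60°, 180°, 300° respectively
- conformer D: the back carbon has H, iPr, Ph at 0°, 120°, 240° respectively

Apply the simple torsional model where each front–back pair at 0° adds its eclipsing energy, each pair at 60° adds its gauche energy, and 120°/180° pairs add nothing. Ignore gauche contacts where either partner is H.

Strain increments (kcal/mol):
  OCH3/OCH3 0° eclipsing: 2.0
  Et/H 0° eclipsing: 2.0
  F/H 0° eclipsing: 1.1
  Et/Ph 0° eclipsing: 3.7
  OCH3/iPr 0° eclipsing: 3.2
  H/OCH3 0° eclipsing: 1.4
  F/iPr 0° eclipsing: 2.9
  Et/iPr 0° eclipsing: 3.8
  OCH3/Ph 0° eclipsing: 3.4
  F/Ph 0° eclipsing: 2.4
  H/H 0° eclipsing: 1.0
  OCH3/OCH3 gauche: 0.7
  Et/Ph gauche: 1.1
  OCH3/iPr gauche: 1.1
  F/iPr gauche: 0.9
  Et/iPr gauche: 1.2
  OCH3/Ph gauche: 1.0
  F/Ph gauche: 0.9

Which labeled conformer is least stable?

A is eclipsed. OCH3 at 0° is eclipsed with Ph at 0° (3.4); Et at 120° is eclipsed with H at 120° (2.0); F at 240° is eclipsed with iPr at 240° (2.9). Total 8.3 kcal/mol.
B is staggered. OCH3 at 0° is gauche with iPr at 300° (1.1); OCH3 at 0° is gauche with Ph at 60° (1.0); Et at 120° is gauche with Ph at 60° (1.1); F at 240° is gauche with iPr at 300° (0.9). Total 4.1 kcal/mol.
C is staggered. OCH3 at 0° is gauche with Ph at 300° (1.0); Et at 120° is gauche with iPr at 180° (1.2); F at 240° is gauche with iPr at 180° (0.9); F at 240° is gauche with Ph at 300° (0.9). Total 4.0 kcal/mol.
D is eclipsed. OCH3 at 0° is eclipsed with H at 0° (1.4); Et at 120° is eclipsed with iPr at 120° (3.8); F at 240° is eclipsed with Ph at 240° (2.4). Total 7.6 kcal/mol.
A has the highest total (8.3 kcal/mol).

A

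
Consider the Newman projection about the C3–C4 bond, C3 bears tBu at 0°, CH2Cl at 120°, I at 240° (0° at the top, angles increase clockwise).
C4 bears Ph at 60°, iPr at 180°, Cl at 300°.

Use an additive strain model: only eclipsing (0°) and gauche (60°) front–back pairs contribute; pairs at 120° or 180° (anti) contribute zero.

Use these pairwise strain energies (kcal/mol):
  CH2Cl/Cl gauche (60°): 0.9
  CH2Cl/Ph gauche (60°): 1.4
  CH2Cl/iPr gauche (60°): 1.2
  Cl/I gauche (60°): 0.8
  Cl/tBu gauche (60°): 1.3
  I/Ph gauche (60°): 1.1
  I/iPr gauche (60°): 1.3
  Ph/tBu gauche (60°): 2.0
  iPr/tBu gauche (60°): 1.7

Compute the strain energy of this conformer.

8.0 kcal/mol

This conformer (staggered): tBu(0°)/Ph(60°) gauche 2.0; tBu(0°)/Cl(300°) gauche 1.3; CH2Cl(120°)/Ph(60°) gauche 1.4; CH2Cl(120°)/iPr(180°) gauche 1.2; I(240°)/iPr(180°) gauche 1.3; I(240°)/Cl(300°) gauche 0.8 → 8.0 kcal/mol.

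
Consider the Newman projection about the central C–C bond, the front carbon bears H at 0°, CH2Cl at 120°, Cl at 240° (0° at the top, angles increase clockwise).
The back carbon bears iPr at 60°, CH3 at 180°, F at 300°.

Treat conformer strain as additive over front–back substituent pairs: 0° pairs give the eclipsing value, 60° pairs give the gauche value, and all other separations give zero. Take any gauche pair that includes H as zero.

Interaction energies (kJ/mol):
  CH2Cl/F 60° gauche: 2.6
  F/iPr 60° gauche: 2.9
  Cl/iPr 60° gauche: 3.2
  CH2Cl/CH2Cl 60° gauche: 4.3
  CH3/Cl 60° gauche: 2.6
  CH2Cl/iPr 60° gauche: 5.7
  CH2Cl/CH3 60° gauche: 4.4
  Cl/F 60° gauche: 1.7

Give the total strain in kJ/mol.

14.4 kJ/mol

This conformer (staggered): CH2Cl–iPr gauche, CH2Cl–CH3 gauche, Cl–CH3 gauche, Cl–F gauche; 5.7 + 4.4 + 2.6 + 1.7 = 14.4 kJ/mol.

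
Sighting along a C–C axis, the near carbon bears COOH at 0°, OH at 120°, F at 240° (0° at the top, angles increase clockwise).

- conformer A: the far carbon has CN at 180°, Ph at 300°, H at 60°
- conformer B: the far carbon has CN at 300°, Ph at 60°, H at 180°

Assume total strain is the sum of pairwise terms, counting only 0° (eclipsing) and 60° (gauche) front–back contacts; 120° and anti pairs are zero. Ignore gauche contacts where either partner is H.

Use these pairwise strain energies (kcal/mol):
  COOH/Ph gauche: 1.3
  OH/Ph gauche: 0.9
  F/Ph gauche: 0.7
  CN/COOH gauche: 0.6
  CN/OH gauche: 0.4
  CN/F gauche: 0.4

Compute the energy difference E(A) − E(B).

-0.4 kcal/mol

A is staggered. COOH at 0° is gauche with Ph at 300° (1.3); OH at 120° is gauche with CN at 180° (0.4); F at 240° is gauche with CN at 180° (0.4); F at 240° is gauche with Ph at 300° (0.7). Total 2.8 kcal/mol.
B is staggered. COOH at 0° is gauche with CN at 300° (0.6); COOH at 0° is gauche with Ph at 60° (1.3); OH at 120° is gauche with Ph at 60° (0.9); F at 240° is gauche with CN at 300° (0.4). Total 3.2 kcal/mol.
E(A) − E(B) = 2.8 − 3.2 = -0.4 kcal/mol.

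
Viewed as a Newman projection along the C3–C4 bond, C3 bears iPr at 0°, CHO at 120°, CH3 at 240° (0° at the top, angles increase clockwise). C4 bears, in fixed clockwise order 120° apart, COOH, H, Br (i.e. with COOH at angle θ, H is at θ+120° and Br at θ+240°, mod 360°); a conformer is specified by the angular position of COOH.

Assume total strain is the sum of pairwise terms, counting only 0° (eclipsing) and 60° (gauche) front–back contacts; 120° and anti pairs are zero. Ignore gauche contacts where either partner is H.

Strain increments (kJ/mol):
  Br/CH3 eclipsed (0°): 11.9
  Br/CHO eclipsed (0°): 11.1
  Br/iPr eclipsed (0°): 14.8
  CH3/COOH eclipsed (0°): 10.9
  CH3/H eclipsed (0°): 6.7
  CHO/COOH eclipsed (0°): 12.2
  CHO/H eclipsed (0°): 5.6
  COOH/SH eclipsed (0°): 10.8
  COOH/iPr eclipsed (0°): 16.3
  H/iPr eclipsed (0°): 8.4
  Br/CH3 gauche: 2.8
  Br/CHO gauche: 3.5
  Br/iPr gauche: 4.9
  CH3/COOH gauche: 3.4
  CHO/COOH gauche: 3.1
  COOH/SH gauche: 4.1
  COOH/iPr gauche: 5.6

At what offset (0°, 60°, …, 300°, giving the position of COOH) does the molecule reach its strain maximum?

COOH at 0° is eclipsed. iPr at 0° is eclipsed with COOH at 0° (16.3); CHO at 120° is eclipsed with H at 120° (5.6); CH3 at 240° is eclipsed with Br at 240° (11.9). Total 33.8 kJ/mol.
COOH at 60° is staggered. iPr at 0° is gauche with COOH at 60° (5.6); iPr at 0° is gauche with Br at 300° (4.9); CHO at 120° is gauche with COOH at 60° (3.1); CH3 at 240° is gauche with Br at 300° (2.8). Total 16.4 kJ/mol.
COOH at 120° is eclipsed. iPr at 0° is eclipsed with Br at 0° (14.8); CHO at 120° is eclipsed with COOH at 120° (12.2); CH3 at 240° is eclipsed with H at 240° (6.7). Total 33.7 kJ/mol.
COOH at 180° is staggered. iPr at 0° is gauche with Br at 60° (4.9); CHO at 120° is gauche with COOH at 180° (3.1); CHO at 120° is gauche with Br at 60° (3.5); CH3 at 240° is gauche with COOH at 180° (3.4). Total 14.9 kJ/mol.
COOH at 240° is eclipsed. iPr at 0° is eclipsed with H at 0° (8.4); CHO at 120° is eclipsed with Br at 120° (11.1); CH3 at 240° is eclipsed with COOH at 240° (10.9). Total 30.4 kJ/mol.
COOH at 300° is staggered. iPr at 0° is gauche with COOH at 300° (5.6); CHO at 120° is gauche with Br at 180° (3.5); CH3 at 240° is gauche with COOH at 300° (3.4); CH3 at 240° is gauche with Br at 180° (2.8). Total 15.3 kJ/mol.
The maximum (33.8 kJ/mol) occurs with COOH at 0°.

0°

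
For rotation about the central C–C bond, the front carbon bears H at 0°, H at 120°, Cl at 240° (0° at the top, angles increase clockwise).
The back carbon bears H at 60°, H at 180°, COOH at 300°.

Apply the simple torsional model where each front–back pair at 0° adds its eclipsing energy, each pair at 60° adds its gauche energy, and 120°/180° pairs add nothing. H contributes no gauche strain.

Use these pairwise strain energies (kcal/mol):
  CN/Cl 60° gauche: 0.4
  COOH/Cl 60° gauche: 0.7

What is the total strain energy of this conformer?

0.7 kcal/mol

This conformer (staggered): Cl(240°)/COOH(300°) gauche 0.7 → 0.7 kcal/mol.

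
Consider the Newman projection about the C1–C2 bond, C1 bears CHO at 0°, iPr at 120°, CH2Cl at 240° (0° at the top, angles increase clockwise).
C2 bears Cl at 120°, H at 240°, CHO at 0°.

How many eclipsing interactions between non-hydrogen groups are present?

Non-H eclipsing pairs: CHO(0°)/CHO(0°); iPr(120°)/Cl(120°) — 2 interactions.

2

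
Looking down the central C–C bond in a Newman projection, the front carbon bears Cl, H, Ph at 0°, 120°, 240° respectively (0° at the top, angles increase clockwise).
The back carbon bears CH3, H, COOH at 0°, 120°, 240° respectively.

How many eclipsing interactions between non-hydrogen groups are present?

2

Non-H eclipsing pairs: Cl(0°)/CH3(0°); Ph(240°)/COOH(240°) — 2 interactions.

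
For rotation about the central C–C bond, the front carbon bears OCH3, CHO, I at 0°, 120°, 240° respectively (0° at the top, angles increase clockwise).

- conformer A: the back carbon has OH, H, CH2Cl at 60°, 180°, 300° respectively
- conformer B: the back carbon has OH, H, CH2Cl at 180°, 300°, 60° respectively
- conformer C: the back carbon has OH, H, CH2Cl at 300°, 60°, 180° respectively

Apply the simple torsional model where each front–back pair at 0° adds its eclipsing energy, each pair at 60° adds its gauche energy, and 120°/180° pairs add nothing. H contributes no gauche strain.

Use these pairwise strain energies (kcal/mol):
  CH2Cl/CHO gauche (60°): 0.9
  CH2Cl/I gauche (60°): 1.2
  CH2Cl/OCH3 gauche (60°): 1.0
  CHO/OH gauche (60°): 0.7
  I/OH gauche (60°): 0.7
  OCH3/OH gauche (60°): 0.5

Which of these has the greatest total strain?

A is staggered. OCH3 at 0° is gauche with OH at 60° (0.5); OCH3 at 0° is gauche with CH2Cl at 300° (1.0); CHO at 120° is gauche with OH at 60° (0.7); I at 240° is gauche with CH2Cl at 300° (1.2). Total 3.4 kcal/mol.
B is staggered. OCH3 at 0° is gauche with CH2Cl at 60° (1.0); CHO at 120° is gauche with OH at 180° (0.7); CHO at 120° is gauche with CH2Cl at 60° (0.9); I at 240° is gauche with OH at 180° (0.7). Total 3.3 kcal/mol.
C is staggered. OCH3 at 0° is gauche with OH at 300° (0.5); CHO at 120° is gauche with CH2Cl at 180° (0.9); I at 240° is gauche with OH at 300° (0.7); I at 240° is gauche with CH2Cl at 180° (1.2). Total 3.3 kcal/mol.
A has the highest total (3.4 kcal/mol).

A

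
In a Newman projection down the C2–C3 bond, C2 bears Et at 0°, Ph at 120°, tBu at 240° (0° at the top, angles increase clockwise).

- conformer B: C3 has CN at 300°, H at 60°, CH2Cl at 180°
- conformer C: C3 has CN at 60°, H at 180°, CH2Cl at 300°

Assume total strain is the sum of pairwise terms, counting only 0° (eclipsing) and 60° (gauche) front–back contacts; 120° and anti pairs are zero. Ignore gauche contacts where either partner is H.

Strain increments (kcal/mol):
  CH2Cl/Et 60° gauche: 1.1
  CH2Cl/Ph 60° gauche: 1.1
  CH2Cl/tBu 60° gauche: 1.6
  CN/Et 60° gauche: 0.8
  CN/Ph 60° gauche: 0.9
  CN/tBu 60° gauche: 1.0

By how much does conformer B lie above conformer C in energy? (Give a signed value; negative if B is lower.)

B (staggered): Et–CN gauche, Ph–CH2Cl gauche, tBu–CN gauche, tBu–CH2Cl gauche; 0.8 + 1.1 + 1.0 + 1.6 = 4.5 kcal/mol.
C (staggered): Et–CN gauche, Et–CH2Cl gauche, Ph–CN gauche, tBu–CH2Cl gauche; 0.8 + 1.1 + 0.9 + 1.6 = 4.4 kcal/mol.
E(B) − E(C) = 4.5 − 4.4 = +0.1 kcal/mol.

+0.1 kcal/mol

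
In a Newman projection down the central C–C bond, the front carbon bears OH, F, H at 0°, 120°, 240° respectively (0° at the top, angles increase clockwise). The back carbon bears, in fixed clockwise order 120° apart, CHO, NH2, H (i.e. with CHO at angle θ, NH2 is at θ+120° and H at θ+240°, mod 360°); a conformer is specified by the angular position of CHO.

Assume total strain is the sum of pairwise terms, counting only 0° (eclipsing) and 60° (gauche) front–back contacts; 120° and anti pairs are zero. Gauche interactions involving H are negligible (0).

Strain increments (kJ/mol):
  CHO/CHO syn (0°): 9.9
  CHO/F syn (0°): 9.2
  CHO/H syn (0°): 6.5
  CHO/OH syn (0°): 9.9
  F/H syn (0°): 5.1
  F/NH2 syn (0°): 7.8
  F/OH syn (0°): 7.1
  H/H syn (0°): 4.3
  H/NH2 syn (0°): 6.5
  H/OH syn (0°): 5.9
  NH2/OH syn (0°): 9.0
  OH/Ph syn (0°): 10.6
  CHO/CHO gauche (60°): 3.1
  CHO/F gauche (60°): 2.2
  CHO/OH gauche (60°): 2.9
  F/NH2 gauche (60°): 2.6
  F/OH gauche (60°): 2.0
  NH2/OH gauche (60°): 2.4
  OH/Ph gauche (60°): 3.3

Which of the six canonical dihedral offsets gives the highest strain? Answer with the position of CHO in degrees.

0°

CHO at 0° (eclipsed): OH(0°)/CHO(0°) eclipsed 9.9; F(120°)/NH2(120°) eclipsed 7.8; H(240°)/H(240°) eclipsed 4.3 → 22.0 kJ/mol.
CHO at 60° (staggered): OH(0°)/CHO(60°) gauche 2.9; F(120°)/CHO(60°) gauche 2.2; F(120°)/NH2(180°) gauche 2.6 → 7.7 kJ/mol.
CHO at 120° (eclipsed): OH(0°)/H(0°) eclipsed 5.9; F(120°)/CHO(120°) eclipsed 9.2; H(240°)/NH2(240°) eclipsed 6.5 → 21.6 kJ/mol.
CHO at 180° (staggered): OH(0°)/NH2(300°) gauche 2.4; F(120°)/CHO(180°) gauche 2.2 → 4.6 kJ/mol.
CHO at 240° (eclipsed): OH(0°)/NH2(0°) eclipsed 9.0; F(120°)/H(120°) eclipsed 5.1; H(240°)/CHO(240°) eclipsed 6.5 → 20.6 kJ/mol.
CHO at 300° (staggered): OH(0°)/CHO(300°) gauche 2.9; OH(0°)/NH2(60°) gauche 2.4; F(120°)/NH2(60°) gauche 2.6 → 7.9 kJ/mol.
The maximum (22.0 kJ/mol) occurs with CHO at 0°.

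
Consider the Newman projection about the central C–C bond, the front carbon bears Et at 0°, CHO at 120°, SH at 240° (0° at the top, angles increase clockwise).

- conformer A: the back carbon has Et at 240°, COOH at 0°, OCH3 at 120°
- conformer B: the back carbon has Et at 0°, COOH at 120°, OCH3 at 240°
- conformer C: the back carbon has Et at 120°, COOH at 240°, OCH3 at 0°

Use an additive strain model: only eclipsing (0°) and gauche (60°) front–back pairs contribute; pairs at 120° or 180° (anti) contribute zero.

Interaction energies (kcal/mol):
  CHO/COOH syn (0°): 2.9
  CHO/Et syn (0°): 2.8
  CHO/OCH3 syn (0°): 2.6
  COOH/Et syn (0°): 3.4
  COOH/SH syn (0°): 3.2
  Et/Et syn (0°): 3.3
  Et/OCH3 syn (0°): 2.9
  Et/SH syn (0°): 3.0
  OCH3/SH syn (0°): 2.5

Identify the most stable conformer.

B

A (eclipsed): Et(0°)/COOH(0°) eclipsed 3.4; CHO(120°)/OCH3(120°) eclipsed 2.6; SH(240°)/Et(240°) eclipsed 3.0 → 9.0 kcal/mol.
B (eclipsed): Et(0°)/Et(0°) eclipsed 3.3; CHO(120°)/COOH(120°) eclipsed 2.9; SH(240°)/OCH3(240°) eclipsed 2.5 → 8.7 kcal/mol.
C (eclipsed): Et(0°)/OCH3(0°) eclipsed 2.9; CHO(120°)/Et(120°) eclipsed 2.8; SH(240°)/COOH(240°) eclipsed 3.2 → 8.9 kcal/mol.
B has the lowest total (8.7 kcal/mol).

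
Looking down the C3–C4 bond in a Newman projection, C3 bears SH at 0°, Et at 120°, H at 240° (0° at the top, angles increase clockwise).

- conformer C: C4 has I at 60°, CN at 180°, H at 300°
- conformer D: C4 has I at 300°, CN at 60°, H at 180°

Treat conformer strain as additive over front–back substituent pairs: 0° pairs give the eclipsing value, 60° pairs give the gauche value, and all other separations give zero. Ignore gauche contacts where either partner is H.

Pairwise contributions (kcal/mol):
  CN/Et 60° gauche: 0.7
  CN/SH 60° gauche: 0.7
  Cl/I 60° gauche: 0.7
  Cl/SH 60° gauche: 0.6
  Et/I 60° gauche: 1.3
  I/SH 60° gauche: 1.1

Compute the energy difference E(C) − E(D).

+0.6 kcal/mol

C is staggered. SH at 0° is gauche with I at 60° (1.1); Et at 120° is gauche with I at 60° (1.3); Et at 120° is gauche with CN at 180° (0.7). Total 3.1 kcal/mol.
D is staggered. SH at 0° is gauche with I at 300° (1.1); SH at 0° is gauche with CN at 60° (0.7); Et at 120° is gauche with CN at 60° (0.7). Total 2.5 kcal/mol.
E(C) − E(D) = 3.1 − 2.5 = +0.6 kcal/mol.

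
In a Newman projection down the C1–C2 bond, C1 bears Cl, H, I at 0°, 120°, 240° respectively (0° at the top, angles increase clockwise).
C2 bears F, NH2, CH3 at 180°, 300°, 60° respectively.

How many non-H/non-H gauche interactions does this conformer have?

Non-H gauche pairs: Cl(0°)/NH2(300°); Cl(0°)/CH3(60°); I(240°)/F(180°); I(240°)/NH2(300°) — 4 interactions.

4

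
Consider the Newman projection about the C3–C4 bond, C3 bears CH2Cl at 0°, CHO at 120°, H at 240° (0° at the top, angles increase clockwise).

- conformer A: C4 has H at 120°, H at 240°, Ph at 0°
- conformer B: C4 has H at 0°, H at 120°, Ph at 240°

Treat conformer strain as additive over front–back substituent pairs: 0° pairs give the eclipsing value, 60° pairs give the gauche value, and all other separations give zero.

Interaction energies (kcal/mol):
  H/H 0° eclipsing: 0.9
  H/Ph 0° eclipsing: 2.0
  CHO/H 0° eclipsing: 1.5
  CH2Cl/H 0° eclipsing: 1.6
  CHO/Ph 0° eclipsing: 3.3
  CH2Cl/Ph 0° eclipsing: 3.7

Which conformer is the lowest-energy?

B

A (eclipsed): CH2Cl(0°)/Ph(0°) eclipsed 3.7; CHO(120°)/H(120°) eclipsed 1.5; H(240°)/H(240°) eclipsed 0.9 → 6.1 kcal/mol.
B (eclipsed): CH2Cl(0°)/H(0°) eclipsed 1.6; CHO(120°)/H(120°) eclipsed 1.5; H(240°)/Ph(240°) eclipsed 2.0 → 5.1 kcal/mol.
B has the lowest total (5.1 kcal/mol).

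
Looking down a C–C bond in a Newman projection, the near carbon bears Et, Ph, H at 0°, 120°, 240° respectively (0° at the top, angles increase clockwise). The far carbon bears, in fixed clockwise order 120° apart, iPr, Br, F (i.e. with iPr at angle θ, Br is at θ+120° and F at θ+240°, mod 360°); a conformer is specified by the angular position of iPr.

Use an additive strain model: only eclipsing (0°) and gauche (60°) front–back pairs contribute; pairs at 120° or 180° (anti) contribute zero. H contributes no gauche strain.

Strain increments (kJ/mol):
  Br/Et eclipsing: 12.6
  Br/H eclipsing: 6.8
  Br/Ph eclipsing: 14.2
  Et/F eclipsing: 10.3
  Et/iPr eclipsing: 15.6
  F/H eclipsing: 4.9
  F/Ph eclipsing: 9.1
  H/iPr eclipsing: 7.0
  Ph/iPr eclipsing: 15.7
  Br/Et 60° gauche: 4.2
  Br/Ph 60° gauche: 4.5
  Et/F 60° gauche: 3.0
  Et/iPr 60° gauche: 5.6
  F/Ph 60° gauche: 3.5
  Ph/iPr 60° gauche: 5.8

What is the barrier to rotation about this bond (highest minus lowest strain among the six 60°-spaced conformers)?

iPr at 0° (eclipsed): Et(0°)/iPr(0°) eclipsed 15.6; Ph(120°)/Br(120°) eclipsed 14.2; H(240°)/F(240°) eclipsed 4.9 → 34.7 kJ/mol.
iPr at 60° (staggered): Et(0°)/iPr(60°) gauche 5.6; Et(0°)/F(300°) gauche 3.0; Ph(120°)/iPr(60°) gauche 5.8; Ph(120°)/Br(180°) gauche 4.5 → 18.9 kJ/mol.
iPr at 120° (eclipsed): Et(0°)/F(0°) eclipsed 10.3; Ph(120°)/iPr(120°) eclipsed 15.7; H(240°)/Br(240°) eclipsed 6.8 → 32.8 kJ/mol.
iPr at 180° (staggered): Et(0°)/Br(300°) gauche 4.2; Et(0°)/F(60°) gauche 3.0; Ph(120°)/iPr(180°) gauche 5.8; Ph(120°)/F(60°) gauche 3.5 → 16.5 kJ/mol.
iPr at 240° (eclipsed): Et(0°)/Br(0°) eclipsed 12.6; Ph(120°)/F(120°) eclipsed 9.1; H(240°)/iPr(240°) eclipsed 7.0 → 28.7 kJ/mol.
iPr at 300° (staggered): Et(0°)/iPr(300°) gauche 5.6; Et(0°)/Br(60°) gauche 4.2; Ph(120°)/Br(60°) gauche 4.5; Ph(120°)/F(180°) gauche 3.5 → 17.8 kJ/mol.
Max at 0° (34.7 kJ/mol), min at 180° (16.5 kJ/mol); barrier = 18.2 kJ/mol.

18.2 kJ/mol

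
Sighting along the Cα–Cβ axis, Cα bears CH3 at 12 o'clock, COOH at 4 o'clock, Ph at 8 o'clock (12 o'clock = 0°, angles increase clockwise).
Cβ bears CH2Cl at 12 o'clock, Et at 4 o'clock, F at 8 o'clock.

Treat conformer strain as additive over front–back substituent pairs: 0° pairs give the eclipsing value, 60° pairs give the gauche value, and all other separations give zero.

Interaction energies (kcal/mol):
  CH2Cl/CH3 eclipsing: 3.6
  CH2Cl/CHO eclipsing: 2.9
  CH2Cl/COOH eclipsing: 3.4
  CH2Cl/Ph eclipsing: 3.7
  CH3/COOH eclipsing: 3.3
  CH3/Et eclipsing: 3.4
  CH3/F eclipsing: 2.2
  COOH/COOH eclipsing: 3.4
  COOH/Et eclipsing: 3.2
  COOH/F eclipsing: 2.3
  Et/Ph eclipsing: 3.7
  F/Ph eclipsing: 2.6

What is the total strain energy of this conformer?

9.4 kcal/mol

This conformer (eclipsed): CH3–CH2Cl eclipsed, COOH–Et eclipsed, Ph–F eclipsed; 3.6 + 3.2 + 2.6 = 9.4 kcal/mol.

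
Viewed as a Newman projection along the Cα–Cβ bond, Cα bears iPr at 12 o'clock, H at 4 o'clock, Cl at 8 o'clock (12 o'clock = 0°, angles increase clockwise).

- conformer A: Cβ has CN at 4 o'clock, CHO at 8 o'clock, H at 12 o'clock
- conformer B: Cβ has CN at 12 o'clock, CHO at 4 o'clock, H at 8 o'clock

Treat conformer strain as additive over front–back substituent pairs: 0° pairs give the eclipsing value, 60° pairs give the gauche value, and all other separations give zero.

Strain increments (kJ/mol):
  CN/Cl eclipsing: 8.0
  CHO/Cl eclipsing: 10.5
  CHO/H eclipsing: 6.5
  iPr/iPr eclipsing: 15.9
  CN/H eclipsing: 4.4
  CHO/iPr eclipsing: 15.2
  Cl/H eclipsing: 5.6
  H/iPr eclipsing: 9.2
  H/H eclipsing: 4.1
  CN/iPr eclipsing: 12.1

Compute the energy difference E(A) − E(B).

A is eclipsed. iPr at 0° is eclipsed with H at 0° (9.2); H at 120° is eclipsed with CN at 120° (4.4); Cl at 240° is eclipsed with CHO at 240° (10.5). Total 24.1 kJ/mol.
B is eclipsed. iPr at 0° is eclipsed with CN at 0° (12.1); H at 120° is eclipsed with CHO at 120° (6.5); Cl at 240° is eclipsed with H at 240° (5.6). Total 24.2 kJ/mol.
E(A) − E(B) = 24.1 − 24.2 = -0.1 kJ/mol.

-0.1 kJ/mol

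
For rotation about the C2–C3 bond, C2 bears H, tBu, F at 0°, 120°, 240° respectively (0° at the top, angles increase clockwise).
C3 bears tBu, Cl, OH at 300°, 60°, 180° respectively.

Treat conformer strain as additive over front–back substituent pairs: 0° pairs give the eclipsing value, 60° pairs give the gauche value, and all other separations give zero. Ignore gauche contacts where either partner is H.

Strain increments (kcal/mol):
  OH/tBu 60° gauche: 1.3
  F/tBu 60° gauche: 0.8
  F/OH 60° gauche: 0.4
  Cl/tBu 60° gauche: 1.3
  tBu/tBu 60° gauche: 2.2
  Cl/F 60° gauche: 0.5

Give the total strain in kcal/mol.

This conformer is staggered. tBu at 120° is gauche with Cl at 60° (1.3); tBu at 120° is gauche with OH at 180° (1.3); F at 240° is gauche with tBu at 300° (0.8); F at 240° is gauche with OH at 180° (0.4). Total 3.8 kcal/mol.

3.8 kcal/mol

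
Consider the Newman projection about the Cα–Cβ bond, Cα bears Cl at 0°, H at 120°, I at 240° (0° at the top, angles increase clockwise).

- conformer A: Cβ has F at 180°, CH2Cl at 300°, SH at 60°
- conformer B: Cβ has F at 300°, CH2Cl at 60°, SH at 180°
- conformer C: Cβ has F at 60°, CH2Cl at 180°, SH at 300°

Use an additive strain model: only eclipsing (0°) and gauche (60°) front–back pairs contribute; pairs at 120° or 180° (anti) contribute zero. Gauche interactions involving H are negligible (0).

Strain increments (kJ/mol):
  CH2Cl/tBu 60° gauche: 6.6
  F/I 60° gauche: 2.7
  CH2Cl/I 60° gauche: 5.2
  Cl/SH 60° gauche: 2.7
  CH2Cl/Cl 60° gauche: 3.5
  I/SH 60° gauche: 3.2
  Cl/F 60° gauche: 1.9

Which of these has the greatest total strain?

A (staggered): Cl(0°)/CH2Cl(300°) gauche 3.5; Cl(0°)/SH(60°) gauche 2.7; I(240°)/F(180°) gauche 2.7; I(240°)/CH2Cl(300°) gauche 5.2 → 14.1 kJ/mol.
B (staggered): Cl(0°)/F(300°) gauche 1.9; Cl(0°)/CH2Cl(60°) gauche 3.5; I(240°)/F(300°) gauche 2.7; I(240°)/SH(180°) gauche 3.2 → 11.3 kJ/mol.
C (staggered): Cl(0°)/F(60°) gauche 1.9; Cl(0°)/SH(300°) gauche 2.7; I(240°)/CH2Cl(180°) gauche 5.2; I(240°)/SH(300°) gauche 3.2 → 13.0 kJ/mol.
A has the highest total (14.1 kJ/mol).

A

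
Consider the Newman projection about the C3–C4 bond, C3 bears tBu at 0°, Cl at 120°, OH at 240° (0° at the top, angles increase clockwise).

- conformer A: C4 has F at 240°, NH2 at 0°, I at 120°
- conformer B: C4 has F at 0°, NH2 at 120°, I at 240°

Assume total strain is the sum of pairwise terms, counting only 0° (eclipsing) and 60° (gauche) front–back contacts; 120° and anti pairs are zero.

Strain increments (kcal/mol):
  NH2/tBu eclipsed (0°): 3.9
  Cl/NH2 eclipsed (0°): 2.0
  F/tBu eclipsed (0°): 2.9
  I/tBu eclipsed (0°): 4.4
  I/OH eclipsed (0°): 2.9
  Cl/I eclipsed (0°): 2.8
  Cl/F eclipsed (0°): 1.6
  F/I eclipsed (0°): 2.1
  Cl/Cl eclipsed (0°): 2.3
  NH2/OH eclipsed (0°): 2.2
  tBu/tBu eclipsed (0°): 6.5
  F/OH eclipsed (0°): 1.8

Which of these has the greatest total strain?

A

A is eclipsed. tBu at 0° is eclipsed with NH2 at 0° (3.9); Cl at 120° is eclipsed with I at 120° (2.8); OH at 240° is eclipsed with F at 240° (1.8). Total 8.5 kcal/mol.
B is eclipsed. tBu at 0° is eclipsed with F at 0° (2.9); Cl at 120° is eclipsed with NH2 at 120° (2.0); OH at 240° is eclipsed with I at 240° (2.9). Total 7.8 kcal/mol.
A has the highest total (8.5 kcal/mol).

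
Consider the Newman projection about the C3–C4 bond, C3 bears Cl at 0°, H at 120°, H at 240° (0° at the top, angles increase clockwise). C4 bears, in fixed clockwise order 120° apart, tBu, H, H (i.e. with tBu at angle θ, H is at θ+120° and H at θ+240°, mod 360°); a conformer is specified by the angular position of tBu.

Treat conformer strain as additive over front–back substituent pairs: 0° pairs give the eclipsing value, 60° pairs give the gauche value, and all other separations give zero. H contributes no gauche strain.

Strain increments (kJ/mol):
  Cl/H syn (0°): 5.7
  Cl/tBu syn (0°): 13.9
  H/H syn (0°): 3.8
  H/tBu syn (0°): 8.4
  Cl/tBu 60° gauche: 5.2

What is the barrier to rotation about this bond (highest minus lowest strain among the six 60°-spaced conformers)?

21.5 kJ/mol

tBu at 0° (eclipsed): Cl(0°)/tBu(0°) eclipsed 13.9; H(120°)/H(120°) eclipsed 3.8; H(240°)/H(240°) eclipsed 3.8 → 21.5 kJ/mol.
tBu at 60° (staggered): Cl(0°)/tBu(60°) gauche 5.2 → 5.2 kJ/mol.
tBu at 120° (eclipsed): Cl(0°)/H(0°) eclipsed 5.7; H(120°)/tBu(120°) eclipsed 8.4; H(240°)/H(240°) eclipsed 3.8 → 17.9 kJ/mol.
tBu at 180° (staggered): no non-H gauche contacts → 0.0 kJ/mol.
tBu at 240° (eclipsed): Cl(0°)/H(0°) eclipsed 5.7; H(120°)/H(120°) eclipsed 3.8; H(240°)/tBu(240°) eclipsed 8.4 → 17.9 kJ/mol.
tBu at 300° (staggered): Cl(0°)/tBu(300°) gauche 5.2 → 5.2 kJ/mol.
Max at 0° (21.5 kJ/mol), min at 180° (0.0 kJ/mol); barrier = 21.5 kJ/mol.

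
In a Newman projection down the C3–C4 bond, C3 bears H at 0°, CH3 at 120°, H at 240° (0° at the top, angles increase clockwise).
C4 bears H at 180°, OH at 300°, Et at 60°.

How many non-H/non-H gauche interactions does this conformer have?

1

Non-H gauche pairs: CH3(120°)/Et(60°) — 1 interaction.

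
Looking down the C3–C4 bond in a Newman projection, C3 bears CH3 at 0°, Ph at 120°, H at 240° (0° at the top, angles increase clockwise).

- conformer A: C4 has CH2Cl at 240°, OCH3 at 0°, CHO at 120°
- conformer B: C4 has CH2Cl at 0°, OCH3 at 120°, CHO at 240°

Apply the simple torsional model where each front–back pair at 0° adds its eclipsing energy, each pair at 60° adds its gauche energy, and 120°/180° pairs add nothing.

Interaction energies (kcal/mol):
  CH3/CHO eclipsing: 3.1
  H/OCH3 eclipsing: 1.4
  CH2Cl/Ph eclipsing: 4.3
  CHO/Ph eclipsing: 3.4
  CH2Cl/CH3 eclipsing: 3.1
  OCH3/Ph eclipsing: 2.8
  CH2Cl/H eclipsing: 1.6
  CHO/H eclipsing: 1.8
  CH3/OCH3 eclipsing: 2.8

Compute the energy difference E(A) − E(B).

A (eclipsed): CH3–OCH3 eclipsed, Ph–CHO eclipsed, H–CH2Cl eclipsed; 2.8 + 3.4 + 1.6 = 7.8 kcal/mol.
B (eclipsed): CH3–CH2Cl eclipsed, Ph–OCH3 eclipsed, H–CHO eclipsed; 3.1 + 2.8 + 1.8 = 7.7 kcal/mol.
E(A) − E(B) = 7.8 − 7.7 = +0.1 kcal/mol.

+0.1 kcal/mol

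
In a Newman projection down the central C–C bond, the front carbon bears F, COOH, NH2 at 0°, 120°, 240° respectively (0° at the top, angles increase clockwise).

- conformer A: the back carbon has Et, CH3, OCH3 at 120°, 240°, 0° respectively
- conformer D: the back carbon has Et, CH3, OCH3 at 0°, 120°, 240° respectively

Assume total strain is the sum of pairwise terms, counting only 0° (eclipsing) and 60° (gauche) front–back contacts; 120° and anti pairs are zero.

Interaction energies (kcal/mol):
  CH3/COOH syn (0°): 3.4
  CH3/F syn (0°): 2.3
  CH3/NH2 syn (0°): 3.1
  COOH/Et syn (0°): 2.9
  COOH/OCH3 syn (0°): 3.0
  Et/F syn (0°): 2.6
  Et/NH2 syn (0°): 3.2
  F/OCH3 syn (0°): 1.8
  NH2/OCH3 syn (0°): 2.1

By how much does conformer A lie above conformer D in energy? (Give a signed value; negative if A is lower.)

A (eclipsed): F(0°)/OCH3(0°) eclipsed 1.8; COOH(120°)/Et(120°) eclipsed 2.9; NH2(240°)/CH3(240°) eclipsed 3.1 → 7.8 kcal/mol.
D (eclipsed): F(0°)/Et(0°) eclipsed 2.6; COOH(120°)/CH3(120°) eclipsed 3.4; NH2(240°)/OCH3(240°) eclipsed 2.1 → 8.1 kcal/mol.
E(A) − E(D) = 7.8 − 8.1 = -0.3 kcal/mol.

-0.3 kcal/mol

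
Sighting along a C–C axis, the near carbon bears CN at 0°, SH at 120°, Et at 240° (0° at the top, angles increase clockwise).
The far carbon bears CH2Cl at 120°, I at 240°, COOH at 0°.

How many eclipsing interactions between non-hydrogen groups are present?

3

Non-H eclipsing pairs: CN(0°)/COOH(0°); SH(120°)/CH2Cl(120°); Et(240°)/I(240°) — 3 interactions.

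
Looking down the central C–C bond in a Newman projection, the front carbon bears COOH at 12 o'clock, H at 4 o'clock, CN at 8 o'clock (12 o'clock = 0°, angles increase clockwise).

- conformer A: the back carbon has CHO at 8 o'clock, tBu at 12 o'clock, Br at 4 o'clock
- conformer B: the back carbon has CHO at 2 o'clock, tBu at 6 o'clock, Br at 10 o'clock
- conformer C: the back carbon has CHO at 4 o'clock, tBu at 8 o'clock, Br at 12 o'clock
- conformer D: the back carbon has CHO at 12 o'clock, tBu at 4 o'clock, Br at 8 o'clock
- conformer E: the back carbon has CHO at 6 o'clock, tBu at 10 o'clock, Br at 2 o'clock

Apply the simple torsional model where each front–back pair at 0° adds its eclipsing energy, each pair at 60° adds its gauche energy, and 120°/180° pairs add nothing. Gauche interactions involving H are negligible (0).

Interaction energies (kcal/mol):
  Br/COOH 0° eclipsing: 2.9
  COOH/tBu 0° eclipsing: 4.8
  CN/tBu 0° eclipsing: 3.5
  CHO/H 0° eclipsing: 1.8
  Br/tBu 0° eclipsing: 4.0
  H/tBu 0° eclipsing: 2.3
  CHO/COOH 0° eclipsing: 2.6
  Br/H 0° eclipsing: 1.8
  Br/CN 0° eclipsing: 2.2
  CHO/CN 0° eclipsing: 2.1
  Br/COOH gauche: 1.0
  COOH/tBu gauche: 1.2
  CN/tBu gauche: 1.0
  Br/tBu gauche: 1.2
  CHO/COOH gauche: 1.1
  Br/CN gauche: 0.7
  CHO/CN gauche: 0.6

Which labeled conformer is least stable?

A

A (eclipsed): COOH(0°)/tBu(0°) eclipsed 4.8; H(120°)/Br(120°) eclipsed 1.8; CN(240°)/CHO(240°) eclipsed 2.1 → 8.7 kcal/mol.
B (staggered): COOH(0°)/CHO(60°) gauche 1.1; COOH(0°)/Br(300°) gauche 1.0; CN(240°)/tBu(180°) gauche 1.0; CN(240°)/Br(300°) gauche 0.7 → 3.8 kcal/mol.
C (eclipsed): COOH(0°)/Br(0°) eclipsed 2.9; H(120°)/CHO(120°) eclipsed 1.8; CN(240°)/tBu(240°) eclipsed 3.5 → 8.2 kcal/mol.
D (eclipsed): COOH(0°)/CHO(0°) eclipsed 2.6; H(120°)/tBu(120°) eclipsed 2.3; CN(240°)/Br(240°) eclipsed 2.2 → 7.1 kcal/mol.
E (staggered): COOH(0°)/tBu(300°) gauche 1.2; COOH(0°)/Br(60°) gauche 1.0; CN(240°)/CHO(180°) gauche 0.6; CN(240°)/tBu(300°) gauche 1.0 → 3.8 kcal/mol.
A has the highest total (8.7 kcal/mol).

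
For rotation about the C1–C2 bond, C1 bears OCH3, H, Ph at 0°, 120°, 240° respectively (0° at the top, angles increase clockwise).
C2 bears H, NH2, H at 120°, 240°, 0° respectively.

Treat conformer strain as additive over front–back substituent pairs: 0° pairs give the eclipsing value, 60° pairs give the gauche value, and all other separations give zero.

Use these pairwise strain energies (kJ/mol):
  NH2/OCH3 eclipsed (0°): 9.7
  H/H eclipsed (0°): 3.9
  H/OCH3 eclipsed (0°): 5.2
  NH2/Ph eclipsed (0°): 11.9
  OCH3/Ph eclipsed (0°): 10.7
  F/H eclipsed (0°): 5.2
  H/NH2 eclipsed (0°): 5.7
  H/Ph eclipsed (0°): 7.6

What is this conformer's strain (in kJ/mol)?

21.0 kJ/mol

This conformer (eclipsed): OCH3–H eclipsed, H–H eclipsed, Ph–NH2 eclipsed; 5.2 + 3.9 + 11.9 = 21.0 kJ/mol.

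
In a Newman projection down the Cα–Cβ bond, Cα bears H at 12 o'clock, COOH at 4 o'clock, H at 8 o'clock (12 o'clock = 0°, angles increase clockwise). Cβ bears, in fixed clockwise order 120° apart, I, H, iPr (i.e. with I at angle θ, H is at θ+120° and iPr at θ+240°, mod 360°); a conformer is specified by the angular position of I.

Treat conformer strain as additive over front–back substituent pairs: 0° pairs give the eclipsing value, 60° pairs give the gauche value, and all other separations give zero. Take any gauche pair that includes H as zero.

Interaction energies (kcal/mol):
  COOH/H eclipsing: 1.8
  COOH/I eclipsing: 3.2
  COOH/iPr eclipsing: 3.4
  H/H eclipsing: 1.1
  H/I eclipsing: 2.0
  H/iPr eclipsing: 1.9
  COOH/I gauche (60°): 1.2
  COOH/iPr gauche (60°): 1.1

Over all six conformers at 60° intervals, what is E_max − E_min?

I at 0° (eclipsed): H(0°)/I(0°) eclipsed 2.0; COOH(120°)/H(120°) eclipsed 1.8; H(240°)/iPr(240°) eclipsed 1.9 → 5.7 kcal/mol.
I at 60° (staggered): COOH(120°)/I(60°) gauche 1.2 → 1.2 kcal/mol.
I at 120° (eclipsed): H(0°)/iPr(0°) eclipsed 1.9; COOH(120°)/I(120°) eclipsed 3.2; H(240°)/H(240°) eclipsed 1.1 → 6.2 kcal/mol.
I at 180° (staggered): COOH(120°)/I(180°) gauche 1.2; COOH(120°)/iPr(60°) gauche 1.1 → 2.3 kcal/mol.
I at 240° (eclipsed): H(0°)/H(0°) eclipsed 1.1; COOH(120°)/iPr(120°) eclipsed 3.4; H(240°)/I(240°) eclipsed 2.0 → 6.5 kcal/mol.
I at 300° (staggered): COOH(120°)/iPr(180°) gauche 1.1 → 1.1 kcal/mol.
Max at 240° (6.5 kcal/mol), min at 300° (1.1 kcal/mol); barrier = 5.4 kcal/mol.

5.4 kcal/mol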